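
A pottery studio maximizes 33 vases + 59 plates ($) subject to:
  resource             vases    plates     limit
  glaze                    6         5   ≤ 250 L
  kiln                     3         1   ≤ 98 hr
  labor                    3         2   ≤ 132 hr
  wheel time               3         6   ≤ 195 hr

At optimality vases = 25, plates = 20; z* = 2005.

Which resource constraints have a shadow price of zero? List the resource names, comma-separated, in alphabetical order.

kiln, labor

glaze: 250/250 (binding)
kiln: 95/98 (slack 3)
labor: 115/132 (slack 17)
wheel time: 195/195 (binding)
By complementary slackness, a constraint with positive slack has shadow price 0 → kiln, labor.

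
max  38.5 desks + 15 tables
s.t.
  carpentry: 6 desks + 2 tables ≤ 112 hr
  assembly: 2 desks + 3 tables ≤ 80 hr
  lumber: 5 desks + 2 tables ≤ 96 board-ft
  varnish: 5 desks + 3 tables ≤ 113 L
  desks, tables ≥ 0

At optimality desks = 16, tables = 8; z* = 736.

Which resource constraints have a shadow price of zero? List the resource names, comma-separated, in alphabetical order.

assembly, varnish

carpentry: 112/112 (binding)
assembly: 56/80 (slack 24)
lumber: 96/96 (binding)
varnish: 104/113 (slack 9)
By complementary slackness, a constraint with positive slack has shadow price 0 → assembly, varnish.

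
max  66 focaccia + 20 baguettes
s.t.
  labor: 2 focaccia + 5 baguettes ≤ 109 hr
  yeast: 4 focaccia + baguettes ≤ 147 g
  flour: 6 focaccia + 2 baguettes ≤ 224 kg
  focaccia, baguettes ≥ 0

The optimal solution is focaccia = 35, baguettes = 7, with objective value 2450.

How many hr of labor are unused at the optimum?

4

labor used = 2·35 + 5·7 = 105; slack = 109 − 105 = 4.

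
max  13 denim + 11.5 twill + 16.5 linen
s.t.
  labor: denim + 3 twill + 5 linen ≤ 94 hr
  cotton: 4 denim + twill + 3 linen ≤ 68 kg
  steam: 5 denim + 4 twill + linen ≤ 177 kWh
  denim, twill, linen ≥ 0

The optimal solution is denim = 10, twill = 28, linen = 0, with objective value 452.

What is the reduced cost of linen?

-6

Check each constraint at x*: labor 94/94 (tight); cotton 68/68 (tight); steam 162/177 (slack 15).
By complementary slackness, y = 0 for the non-binding constraint.
The binding rows give the dual system: 1·y_labor + 4·y_cotton = 13 and 3·y_labor + 1·y_cotton = 11.5.
Solving: y_labor = 3, y_cotton = 2.5.
Reduced cost of linen: c₃ − yᵀa₃ = 16.5 − (3·5 + 2.5·3) = 16.5 − 22.5 = -6.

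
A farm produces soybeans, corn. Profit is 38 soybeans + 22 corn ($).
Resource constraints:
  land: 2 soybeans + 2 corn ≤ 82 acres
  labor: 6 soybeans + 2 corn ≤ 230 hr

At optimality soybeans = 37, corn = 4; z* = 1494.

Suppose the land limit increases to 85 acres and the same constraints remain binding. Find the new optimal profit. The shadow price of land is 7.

Δb = 3, so new z* = 1494 + (7)·(3) = 1494 + 21 = 1515.

1515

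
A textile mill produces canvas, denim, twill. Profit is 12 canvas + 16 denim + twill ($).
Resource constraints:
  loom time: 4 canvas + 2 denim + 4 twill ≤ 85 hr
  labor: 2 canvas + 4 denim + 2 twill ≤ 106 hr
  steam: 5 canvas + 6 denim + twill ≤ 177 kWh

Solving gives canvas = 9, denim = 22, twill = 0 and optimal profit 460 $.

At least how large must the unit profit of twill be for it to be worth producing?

4

Binding: labor and steam. Non-binding: loom time (5 unused).
By complementary slackness, y = 0 for the non-binding constraint.
Dual feasibility on the basic columns requires 2·y_labor + 5·y_steam = 12, 4·y_labor + 6·y_steam = 16.
This yields shadow prices y_labor = 1, y_steam = 2.
twill enters the basis when its profit ≥ yᵀa₃ = 1·2 + 2·1 = 4.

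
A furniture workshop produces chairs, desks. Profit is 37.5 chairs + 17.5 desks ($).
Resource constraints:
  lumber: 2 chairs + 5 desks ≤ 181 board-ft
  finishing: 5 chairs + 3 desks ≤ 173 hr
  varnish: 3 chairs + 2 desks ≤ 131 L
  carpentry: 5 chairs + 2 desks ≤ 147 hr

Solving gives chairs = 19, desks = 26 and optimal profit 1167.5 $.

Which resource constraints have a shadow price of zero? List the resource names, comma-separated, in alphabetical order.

lumber, varnish

lumber: 168/181 (slack 13)
finishing: 173/173 (binding)
varnish: 109/131 (slack 22)
carpentry: 147/147 (binding)
By complementary slackness, a constraint with positive slack has shadow price 0 → lumber, varnish.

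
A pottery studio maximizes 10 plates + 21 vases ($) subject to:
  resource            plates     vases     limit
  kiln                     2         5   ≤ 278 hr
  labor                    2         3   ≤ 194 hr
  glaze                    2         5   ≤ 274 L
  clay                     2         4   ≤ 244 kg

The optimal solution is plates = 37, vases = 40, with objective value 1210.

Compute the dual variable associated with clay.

Check each constraint at x*: kiln 274/278 (slack 4); labor 194/194 (tight); glaze 274/274 (tight); clay 234/244 (slack 10).
Since kiln, clay are not tight, their duals are 0.
Dual feasibility on the basic columns requires 2·y_labor + 2·y_glaze = 10, 3·y_labor + 5·y_glaze = 21.
Solving: y_labor = 2, y_glaze = 3.
Shadow price of clay = 0.

0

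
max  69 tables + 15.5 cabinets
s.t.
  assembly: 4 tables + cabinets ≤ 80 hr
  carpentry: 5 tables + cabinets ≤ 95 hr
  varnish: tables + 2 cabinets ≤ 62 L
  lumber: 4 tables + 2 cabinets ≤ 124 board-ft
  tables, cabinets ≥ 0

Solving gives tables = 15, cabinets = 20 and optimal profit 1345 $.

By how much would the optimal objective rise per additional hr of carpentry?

7

Binding: assembly and carpentry. Non-binding: varnish (7 unused), lumber (24 unused).
Since varnish, lumber are not tight, their duals are 0.
From A_Bᵀ y = c: 4·y_assembly + 5·y_carpentry = 69; 1·y_assembly + 1·y_carpentry = 15.5.
→ y_assembly = 8.5 and y_carpentry = 7.
Shadow price of carpentry = 7.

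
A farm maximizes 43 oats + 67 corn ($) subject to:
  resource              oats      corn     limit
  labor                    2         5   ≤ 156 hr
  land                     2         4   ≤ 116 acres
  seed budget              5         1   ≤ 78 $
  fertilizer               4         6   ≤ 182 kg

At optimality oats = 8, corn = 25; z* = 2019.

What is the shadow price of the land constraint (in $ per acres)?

2.5

Check each constraint at x*: labor 141/156 (slack 15); land 116/116 (tight); seed budget 65/78 (slack 13); fertilizer 182/182 (tight).
Since labor, seed budget are not tight, their duals are 0.
The binding rows give the dual system: 2·y_land + 4·y_fertilizer = 43 and 4·y_land + 6·y_fertilizer = 67.
Solving: y_land = 2.5, y_fertilizer = 9.5.
Shadow price of land = 2.5.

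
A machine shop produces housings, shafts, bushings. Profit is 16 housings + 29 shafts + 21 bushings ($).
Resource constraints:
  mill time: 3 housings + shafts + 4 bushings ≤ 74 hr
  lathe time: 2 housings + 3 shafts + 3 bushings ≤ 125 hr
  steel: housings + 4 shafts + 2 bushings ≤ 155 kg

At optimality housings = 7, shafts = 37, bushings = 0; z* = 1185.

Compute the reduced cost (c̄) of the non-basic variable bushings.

-4

At the optimum: mill time uses 58 of 74 (slack = 16); lathe time uses 125 of 125 (binding); steel uses 155 of 155 (binding).
Slack constraints have shadow price 0 (complementary slackness).
Dual feasibility on the basic columns requires 2·y_lathe time + 1·y_steel = 16, 3·y_lathe time + 4·y_steel = 29.
Solving: y_lathe time = 7, y_steel = 2.
Reduced cost of bushings: c₃ − yᵀa₃ = 21 − (7·3 + 2·2) = 21 − 25 = -4.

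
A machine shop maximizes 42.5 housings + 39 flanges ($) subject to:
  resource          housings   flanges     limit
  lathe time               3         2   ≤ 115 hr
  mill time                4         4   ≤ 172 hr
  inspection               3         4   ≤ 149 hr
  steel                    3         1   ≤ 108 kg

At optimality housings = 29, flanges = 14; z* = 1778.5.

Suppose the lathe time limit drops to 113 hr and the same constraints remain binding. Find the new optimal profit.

Binding: lathe time and mill time. Non-binding: inspection (6 unused), steel (7 unused).
Since inspection, steel are not tight, their duals are 0.
The binding rows give the dual system: 3·y_lathe time + 4·y_mill time = 42.5 and 2·y_lathe time + 4·y_mill time = 39.
Solving: y_lathe time = 3.5, y_mill time = 8.
Δz = y_lathe time·Δb = 3.5 × (-2) = -7, so new z* = 1778.5 − 7 = 1771.5.

1771.5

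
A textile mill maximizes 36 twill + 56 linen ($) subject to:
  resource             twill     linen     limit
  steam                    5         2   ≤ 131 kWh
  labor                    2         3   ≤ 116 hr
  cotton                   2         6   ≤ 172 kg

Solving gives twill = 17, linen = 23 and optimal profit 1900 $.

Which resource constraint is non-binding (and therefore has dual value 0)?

labor

steam: 131/131 (binding)
labor: 103/116 (slack 13)
cotton: 172/172 (binding)
By complementary slackness, a constraint with positive slack has shadow price 0 → labor.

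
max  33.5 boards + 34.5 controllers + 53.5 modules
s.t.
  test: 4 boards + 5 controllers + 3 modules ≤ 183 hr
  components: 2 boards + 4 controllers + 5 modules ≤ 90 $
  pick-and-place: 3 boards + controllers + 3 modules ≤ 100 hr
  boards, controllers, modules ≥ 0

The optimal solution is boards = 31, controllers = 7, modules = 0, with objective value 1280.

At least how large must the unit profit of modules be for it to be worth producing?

At the optimum: test uses 159 of 183 (slack = 24); components uses 90 of 90 (binding); pick-and-place uses 100 of 100 (binding).
By complementary slackness, y = 0 for the non-binding constraint.
Dual feasibility on the basic columns requires 2·y_components + 3·y_pick-and-place = 33.5, 4·y_components + 1·y_pick-and-place = 34.5.
Solving: y_components = 7, y_pick-and-place = 6.5.
modules enters the basis when its profit ≥ yᵀa₃ = 7·5 + 6.5·3 = 54.5.

54.5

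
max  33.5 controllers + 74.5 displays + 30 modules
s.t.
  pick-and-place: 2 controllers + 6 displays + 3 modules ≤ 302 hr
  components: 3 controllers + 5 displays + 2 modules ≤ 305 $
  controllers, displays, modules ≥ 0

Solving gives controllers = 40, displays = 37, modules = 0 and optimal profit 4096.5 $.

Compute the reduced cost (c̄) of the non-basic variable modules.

-4

At the optimum: pick-and-place uses 302 of 302 (binding); components uses 305 of 305 (binding).
From A_Bᵀ y = c: 2·y_pick-and-place + 3·y_components = 33.5; 6·y_pick-and-place + 5·y_components = 74.5.
Solving: y_pick-and-place = 7, y_components = 6.5.
Reduced cost of modules: c₃ − yᵀa₃ = 30 − (7·3 + 6.5·2) = 30 − 34 = -4.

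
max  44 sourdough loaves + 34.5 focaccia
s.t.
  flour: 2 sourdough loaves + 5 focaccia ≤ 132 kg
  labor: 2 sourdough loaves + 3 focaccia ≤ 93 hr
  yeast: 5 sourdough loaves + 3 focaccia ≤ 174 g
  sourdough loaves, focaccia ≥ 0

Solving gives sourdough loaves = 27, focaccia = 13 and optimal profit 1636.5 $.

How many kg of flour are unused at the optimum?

flour used = 2·27 + 5·13 = 119; slack = 132 − 119 = 13.

13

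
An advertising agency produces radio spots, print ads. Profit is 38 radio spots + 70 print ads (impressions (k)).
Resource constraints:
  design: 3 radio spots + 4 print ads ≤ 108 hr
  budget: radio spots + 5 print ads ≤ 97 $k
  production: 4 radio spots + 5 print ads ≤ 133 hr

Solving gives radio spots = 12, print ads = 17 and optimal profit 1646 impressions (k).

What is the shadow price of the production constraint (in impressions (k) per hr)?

Check each constraint at x*: design 104/108 (slack 4); budget 97/97 (tight); production 133/133 (tight).
Slack constraints have shadow price 0 (complementary slackness).
The binding rows give the dual system: 1·y_budget + 4·y_production = 38 and 5·y_budget + 5·y_production = 70.
→ y_budget = 6 and y_production = 8.
Shadow price of production = 8.

8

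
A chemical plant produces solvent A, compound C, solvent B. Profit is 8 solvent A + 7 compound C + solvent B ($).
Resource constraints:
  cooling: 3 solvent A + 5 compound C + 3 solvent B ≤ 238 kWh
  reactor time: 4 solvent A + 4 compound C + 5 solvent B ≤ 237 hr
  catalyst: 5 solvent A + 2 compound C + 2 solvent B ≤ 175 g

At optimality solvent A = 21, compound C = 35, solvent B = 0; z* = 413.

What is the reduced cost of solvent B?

Binding: cooling and catalyst. Non-binding: reactor time (13 unused).
Slack constraints have shadow price 0 (complementary slackness).
The binding rows give the dual system: 3·y_cooling + 5·y_catalyst = 8 and 5·y_cooling + 2·y_catalyst = 7.
→ y_cooling = 1 and y_catalyst = 1.
Reduced cost of solvent B: c₃ − yᵀa₃ = 1 − (1·3 + 1·2) = 1 − 5 = -4.

-4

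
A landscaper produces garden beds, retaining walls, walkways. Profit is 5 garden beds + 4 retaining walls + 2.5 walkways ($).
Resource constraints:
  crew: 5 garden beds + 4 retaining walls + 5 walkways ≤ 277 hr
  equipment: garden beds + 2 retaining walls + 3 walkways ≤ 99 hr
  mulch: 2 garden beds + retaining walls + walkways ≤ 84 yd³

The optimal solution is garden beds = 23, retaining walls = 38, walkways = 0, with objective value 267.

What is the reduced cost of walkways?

Check each constraint at x*: crew 267/277 (slack 10); equipment 99/99 (tight); mulch 84/84 (tight).
Since crew is not tight, its dual is 0.
From A_Bᵀ y = c: 1·y_equipment + 2·y_mulch = 5; 2·y_equipment + 1·y_mulch = 4.
This yields shadow prices y_equipment = 1, y_mulch = 2.
Reduced cost of walkways: c₃ − yᵀa₃ = 2.5 − (1·3 + 2·1) = 2.5 − 5 = -2.5.

-2.5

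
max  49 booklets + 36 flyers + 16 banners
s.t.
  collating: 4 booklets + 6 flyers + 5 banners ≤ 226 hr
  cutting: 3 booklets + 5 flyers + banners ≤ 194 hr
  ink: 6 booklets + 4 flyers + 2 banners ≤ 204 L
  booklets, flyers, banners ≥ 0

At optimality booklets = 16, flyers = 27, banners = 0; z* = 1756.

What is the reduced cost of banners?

-4

Check each constraint at x*: collating 226/226 (tight); cutting 183/194 (slack 11); ink 204/204 (tight).
Slack constraints have shadow price 0 (complementary slackness).
From A_Bᵀ y = c: 4·y_collating + 6·y_ink = 49; 6·y_collating + 4·y_ink = 36.
→ y_collating = 1 and y_ink = 7.5.
Reduced cost of banners: c₃ − yᵀa₃ = 16 − (1·5 + 7.5·2) = 16 − 20 = -4.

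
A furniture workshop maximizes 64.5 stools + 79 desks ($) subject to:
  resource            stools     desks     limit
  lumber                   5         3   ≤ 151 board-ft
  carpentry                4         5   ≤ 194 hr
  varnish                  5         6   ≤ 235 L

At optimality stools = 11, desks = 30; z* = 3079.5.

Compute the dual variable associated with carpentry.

8

Check each constraint at x*: lumber 145/151 (slack 6); carpentry 194/194 (tight); varnish 235/235 (tight).
By complementary slackness, y = 0 for the non-binding constraint.
From A_Bᵀ y = c: 4·y_carpentry + 5·y_varnish = 64.5; 5·y_carpentry + 6·y_varnish = 79.
This yields shadow prices y_carpentry = 8, y_varnish = 6.5.
Shadow price of carpentry = 8.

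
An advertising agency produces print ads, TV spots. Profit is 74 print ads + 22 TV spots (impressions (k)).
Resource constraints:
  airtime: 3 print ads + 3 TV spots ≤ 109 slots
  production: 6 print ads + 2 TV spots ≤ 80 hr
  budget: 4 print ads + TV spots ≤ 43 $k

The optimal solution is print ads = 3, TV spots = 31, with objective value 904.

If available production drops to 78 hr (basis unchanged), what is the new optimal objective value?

Binding: production and budget. Non-binding: airtime (7 unused).
By complementary slackness, y = 0 for the non-binding constraint.
The binding rows give the dual system: 6·y_production + 4·y_budget = 74 and 2·y_production + 1·y_budget = 22.
→ y_production = 7 and y_budget = 8.
Δz = y_production·Δb = 7 × (-2) = -14, so new z* = 904 − 14 = 890.

890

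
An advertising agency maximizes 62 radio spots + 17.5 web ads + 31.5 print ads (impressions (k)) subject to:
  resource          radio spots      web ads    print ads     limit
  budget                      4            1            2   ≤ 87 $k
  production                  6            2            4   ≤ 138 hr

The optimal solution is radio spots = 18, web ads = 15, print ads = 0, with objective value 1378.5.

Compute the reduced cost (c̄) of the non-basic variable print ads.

Check each constraint at x*: budget 87/87 (tight); production 138/138 (tight).
The binding rows give the dual system: 4·y_budget + 6·y_production = 62 and 1·y_budget + 2·y_production = 17.5.
This yields shadow prices y_budget = 9.5, y_production = 4.
Reduced cost of print ads: c₃ − yᵀa₃ = 31.5 − (9.5·2 + 4·4) = 31.5 − 35 = -3.5.

-3.5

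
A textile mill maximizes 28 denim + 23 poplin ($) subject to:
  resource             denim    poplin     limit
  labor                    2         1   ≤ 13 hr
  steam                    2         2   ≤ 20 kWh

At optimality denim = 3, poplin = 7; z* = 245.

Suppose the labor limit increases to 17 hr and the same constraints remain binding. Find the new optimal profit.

265

Check each constraint at x*: labor 13/13 (tight); steam 20/20 (tight).
From A_Bᵀ y = c: 2·y_labor + 2·y_steam = 28; 1·y_labor + 2·y_steam = 23.
Solving: y_labor = 5, y_steam = 9.
Δz = y_labor·Δb = 5 × (4) = 20, so new z* = 245 + 20 = 265.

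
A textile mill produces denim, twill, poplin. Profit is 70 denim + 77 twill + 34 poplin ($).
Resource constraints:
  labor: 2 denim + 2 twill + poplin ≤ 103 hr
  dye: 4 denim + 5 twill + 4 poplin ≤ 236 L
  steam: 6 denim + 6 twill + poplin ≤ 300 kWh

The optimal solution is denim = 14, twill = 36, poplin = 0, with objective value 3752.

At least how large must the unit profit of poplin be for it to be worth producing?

At the optimum: labor uses 100 of 103 (slack = 3); dye uses 236 of 236 (binding); steam uses 300 of 300 (binding).
Since labor is not tight, its dual is 0.
Dual feasibility on the basic columns requires 4·y_dye + 6·y_steam = 70, 5·y_dye + 6·y_steam = 77.
This yields shadow prices y_dye = 7, y_steam = 7.
poplin enters the basis when its profit ≥ yᵀa₃ = 7·4 + 7·1 = 35.

35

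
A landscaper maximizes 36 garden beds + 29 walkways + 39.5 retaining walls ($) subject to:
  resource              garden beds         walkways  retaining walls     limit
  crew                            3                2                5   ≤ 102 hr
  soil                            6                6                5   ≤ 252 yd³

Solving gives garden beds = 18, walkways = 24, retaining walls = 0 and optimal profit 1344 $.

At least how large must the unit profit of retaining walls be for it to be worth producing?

At the optimum: crew uses 102 of 102 (binding); soil uses 252 of 252 (binding).
Dual feasibility on the basic columns requires 3·y_crew + 6·y_soil = 36, 2·y_crew + 6·y_soil = 29.
This yields shadow prices y_crew = 7, y_soil = 2.5.
retaining walls enters the basis when its profit ≥ yᵀa₃ = 7·5 + 2.5·5 = 47.5.

47.5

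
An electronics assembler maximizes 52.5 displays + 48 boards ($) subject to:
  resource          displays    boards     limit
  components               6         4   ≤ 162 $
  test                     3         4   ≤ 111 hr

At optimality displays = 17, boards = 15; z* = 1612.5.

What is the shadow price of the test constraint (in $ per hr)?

Check each constraint at x*: components 162/162 (tight); test 111/111 (tight).
From A_Bᵀ y = c: 6·y_components + 3·y_test = 52.5; 4·y_components + 4·y_test = 48.
Solving: y_components = 5.5, y_test = 6.5.
Shadow price of test = 6.5.

6.5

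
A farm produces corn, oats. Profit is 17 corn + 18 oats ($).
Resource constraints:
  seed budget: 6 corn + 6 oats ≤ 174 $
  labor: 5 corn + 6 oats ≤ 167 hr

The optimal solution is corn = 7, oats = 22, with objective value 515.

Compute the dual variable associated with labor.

1

Check each constraint at x*: seed budget 174/174 (tight); labor 167/167 (tight).
Dual feasibility on the basic columns requires 6·y_seed budget + 5·y_labor = 17, 6·y_seed budget + 6·y_labor = 18.
This yields shadow prices y_seed budget = 2, y_labor = 1.
Shadow price of labor = 1.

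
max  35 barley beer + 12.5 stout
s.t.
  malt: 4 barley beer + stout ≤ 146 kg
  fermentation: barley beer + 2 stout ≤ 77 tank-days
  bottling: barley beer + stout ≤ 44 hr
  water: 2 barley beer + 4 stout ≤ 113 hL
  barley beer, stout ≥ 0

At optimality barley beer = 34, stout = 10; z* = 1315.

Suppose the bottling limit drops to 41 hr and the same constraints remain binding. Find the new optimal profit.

At the optimum: malt uses 146 of 146 (binding); fermentation uses 54 of 77 (slack = 23); bottling uses 44 of 44 (binding); water uses 108 of 113 (slack = 5).
Since fermentation, water are not tight, their duals are 0.
Dual feasibility on the basic columns requires 4·y_malt + 1·y_bottling = 35, 1·y_malt + 1·y_bottling = 12.5.
This yields shadow prices y_malt = 7.5, y_bottling = 5.
Δz = y_bottling·Δb = 5 × (-3) = -15, so new z* = 1315 − 15 = 1300.

1300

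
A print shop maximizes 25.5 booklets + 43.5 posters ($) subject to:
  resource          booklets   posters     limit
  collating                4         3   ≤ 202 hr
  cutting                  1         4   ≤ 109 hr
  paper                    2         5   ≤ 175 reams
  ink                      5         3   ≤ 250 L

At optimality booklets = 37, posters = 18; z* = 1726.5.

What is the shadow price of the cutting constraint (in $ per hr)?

7.5

Check each constraint at x*: collating 202/202 (tight); cutting 109/109 (tight); paper 164/175 (slack 11); ink 239/250 (slack 11).
Since paper, ink are not tight, their duals are 0.
Dual feasibility on the basic columns requires 4·y_collating + 1·y_cutting = 25.5, 3·y_collating + 4·y_cutting = 43.5.
This yields shadow prices y_collating = 4.5, y_cutting = 7.5.
Shadow price of cutting = 7.5.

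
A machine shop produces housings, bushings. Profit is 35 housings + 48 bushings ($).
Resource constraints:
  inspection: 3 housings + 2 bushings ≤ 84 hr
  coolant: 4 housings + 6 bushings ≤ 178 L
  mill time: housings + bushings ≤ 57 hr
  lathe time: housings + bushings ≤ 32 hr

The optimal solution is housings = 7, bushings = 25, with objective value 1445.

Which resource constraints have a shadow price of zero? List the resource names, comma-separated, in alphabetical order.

inspection: 71/84 (slack 13)
coolant: 178/178 (binding)
mill time: 32/57 (slack 25)
lathe time: 32/32 (binding)
By complementary slackness, a constraint with positive slack has shadow price 0 → inspection, mill time.

inspection, mill time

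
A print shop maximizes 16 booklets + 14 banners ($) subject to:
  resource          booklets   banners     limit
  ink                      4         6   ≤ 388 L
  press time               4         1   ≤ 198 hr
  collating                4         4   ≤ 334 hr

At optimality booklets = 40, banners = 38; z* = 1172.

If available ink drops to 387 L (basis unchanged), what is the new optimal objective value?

At the optimum: ink uses 388 of 388 (binding); press time uses 198 of 198 (binding); collating uses 312 of 334 (slack = 22).
By complementary slackness, y = 0 for the non-binding constraint.
Dual feasibility on the basic columns requires 4·y_ink + 4·y_press time = 16, 6·y_ink + 1·y_press time = 14.
Solving: y_ink = 2, y_press time = 2.
Δz = y_ink·Δb = 2 × (-1) = -2, so new z* = 1172 − 2 = 1170.

1170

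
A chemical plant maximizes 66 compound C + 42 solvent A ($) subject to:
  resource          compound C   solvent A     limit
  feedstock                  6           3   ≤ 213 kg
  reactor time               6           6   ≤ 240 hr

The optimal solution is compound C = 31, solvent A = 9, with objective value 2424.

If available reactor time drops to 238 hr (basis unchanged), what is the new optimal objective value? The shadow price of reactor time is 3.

2418

Δb = -2, so new z* = 2424 + (3)·(-2) = 2424 − 6 = 2418.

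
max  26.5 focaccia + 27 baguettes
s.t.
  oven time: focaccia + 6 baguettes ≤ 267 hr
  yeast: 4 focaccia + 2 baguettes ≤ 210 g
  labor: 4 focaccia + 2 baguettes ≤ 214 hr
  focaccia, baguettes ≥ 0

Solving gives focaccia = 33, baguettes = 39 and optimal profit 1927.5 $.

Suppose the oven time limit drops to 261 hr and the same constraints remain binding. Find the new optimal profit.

Binding: oven time and yeast. Non-binding: labor (4 unused).
By complementary slackness, y = 0 for the non-binding constraint.
Dual feasibility on the basic columns requires 1·y_oven time + 4·y_yeast = 26.5, 6·y_oven time + 2·y_yeast = 27.
This yields shadow prices y_oven time = 2.5, y_yeast = 6.
Δz = y_oven time·Δb = 2.5 × (-6) = -15, so new z* = 1927.5 − 15 = 1912.5.

1912.5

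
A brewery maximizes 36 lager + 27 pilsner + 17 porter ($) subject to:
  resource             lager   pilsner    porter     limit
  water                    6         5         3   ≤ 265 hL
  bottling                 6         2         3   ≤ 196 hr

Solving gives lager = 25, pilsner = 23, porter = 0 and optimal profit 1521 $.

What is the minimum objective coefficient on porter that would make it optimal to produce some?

18

Both water and bottling are binding at x*.
From A_Bᵀ y = c: 6·y_water + 6·y_bottling = 36; 5·y_water + 2·y_bottling = 27.
→ y_water = 5 and y_bottling = 1.
porter enters the basis when its profit ≥ yᵀa₃ = 5·3 + 1·3 = 18.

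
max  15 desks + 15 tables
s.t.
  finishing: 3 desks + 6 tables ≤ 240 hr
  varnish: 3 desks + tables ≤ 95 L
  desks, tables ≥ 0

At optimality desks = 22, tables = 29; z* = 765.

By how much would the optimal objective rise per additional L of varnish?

Check each constraint at x*: finishing 240/240 (tight); varnish 95/95 (tight).
From A_Bᵀ y = c: 3·y_finishing + 3·y_varnish = 15; 6·y_finishing + 1·y_varnish = 15.
Solving: y_finishing = 2, y_varnish = 3.
Shadow price of varnish = 3.

3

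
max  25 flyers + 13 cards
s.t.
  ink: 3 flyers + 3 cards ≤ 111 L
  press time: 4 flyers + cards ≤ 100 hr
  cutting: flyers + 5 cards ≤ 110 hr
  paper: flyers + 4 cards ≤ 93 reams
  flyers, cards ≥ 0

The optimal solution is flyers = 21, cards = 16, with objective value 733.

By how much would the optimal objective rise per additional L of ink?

3

Binding: ink and press time. Non-binding: cutting (9 unused), paper (8 unused).
By complementary slackness, y = 0 for the non-binding constraints.
The binding rows give the dual system: 3·y_ink + 4·y_press time = 25 and 3·y_ink + 1·y_press time = 13.
→ y_ink = 3 and y_press time = 4.
Shadow price of ink = 3.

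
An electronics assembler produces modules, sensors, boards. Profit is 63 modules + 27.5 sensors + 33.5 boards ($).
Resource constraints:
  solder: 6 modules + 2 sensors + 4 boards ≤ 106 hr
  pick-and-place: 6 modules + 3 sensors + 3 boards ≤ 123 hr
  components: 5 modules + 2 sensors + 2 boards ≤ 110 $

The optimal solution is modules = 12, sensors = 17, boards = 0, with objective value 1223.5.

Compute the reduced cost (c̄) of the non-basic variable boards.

-2

Binding: solder and pick-and-place. Non-binding: components (16 unused).
Since components is not tight, its dual is 0.
The binding rows give the dual system: 6·y_solder + 6·y_pick-and-place = 63 and 2·y_solder + 3·y_pick-and-place = 27.5.
Solving: y_solder = 4, y_pick-and-place = 6.5.
Reduced cost of boards: c₃ − yᵀa₃ = 33.5 − (4·4 + 6.5·3) = 33.5 − 35.5 = -2.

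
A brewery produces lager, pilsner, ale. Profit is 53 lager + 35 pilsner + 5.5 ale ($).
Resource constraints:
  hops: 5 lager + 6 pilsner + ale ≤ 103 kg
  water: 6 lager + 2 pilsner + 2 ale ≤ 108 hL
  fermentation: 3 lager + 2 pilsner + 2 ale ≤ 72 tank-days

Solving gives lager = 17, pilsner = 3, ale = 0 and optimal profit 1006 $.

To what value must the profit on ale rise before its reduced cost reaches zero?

15

At the optimum: hops uses 103 of 103 (binding); water uses 108 of 108 (binding); fermentation uses 57 of 72 (slack = 15).
Slack constraints have shadow price 0 (complementary slackness).
Dual feasibility on the basic columns requires 5·y_hops + 6·y_water = 53, 6·y_hops + 2·y_water = 35.
→ y_hops = 4 and y_water = 5.5.
ale enters the basis when its profit ≥ yᵀa₃ = 4·1 + 5.5·2 = 15.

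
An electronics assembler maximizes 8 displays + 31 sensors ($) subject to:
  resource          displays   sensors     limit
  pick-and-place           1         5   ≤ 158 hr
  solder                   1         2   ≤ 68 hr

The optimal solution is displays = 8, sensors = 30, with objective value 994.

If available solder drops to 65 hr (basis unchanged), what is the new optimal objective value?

985

Check each constraint at x*: pick-and-place 158/158 (tight); solder 68/68 (tight).
Dual feasibility on the basic columns requires 1·y_pick-and-place + 1·y_solder = 8, 5·y_pick-and-place + 2·y_solder = 31.
This yields shadow prices y_pick-and-place = 5, y_solder = 3.
Δz = y_solder·Δb = 3 × (-3) = -9, so new z* = 994 − 9 = 985.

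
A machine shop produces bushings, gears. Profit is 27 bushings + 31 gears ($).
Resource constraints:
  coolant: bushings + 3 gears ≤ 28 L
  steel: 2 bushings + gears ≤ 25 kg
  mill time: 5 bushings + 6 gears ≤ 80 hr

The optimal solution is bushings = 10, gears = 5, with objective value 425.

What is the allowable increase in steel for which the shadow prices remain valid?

Binding constraints: steel, mill time. The basis is B = [[2,1],[5,6]] with det 7.
Per unit increase in steel, x* moves by d = (0.8571, -0.7143).
The basis stays optimal until gears reaches 0; allowable increase = 7 kg.

7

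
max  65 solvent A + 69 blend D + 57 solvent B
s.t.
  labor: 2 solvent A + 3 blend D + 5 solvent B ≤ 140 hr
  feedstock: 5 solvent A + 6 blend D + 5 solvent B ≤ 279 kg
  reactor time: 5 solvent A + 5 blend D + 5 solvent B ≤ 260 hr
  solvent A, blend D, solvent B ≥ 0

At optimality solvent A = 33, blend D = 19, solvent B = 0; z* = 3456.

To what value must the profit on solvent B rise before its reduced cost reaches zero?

At the optimum: labor uses 123 of 140 (slack = 17); feedstock uses 279 of 279 (binding); reactor time uses 260 of 260 (binding).
By complementary slackness, y = 0 for the non-binding constraint.
From A_Bᵀ y = c: 5·y_feedstock + 5·y_reactor time = 65; 6·y_feedstock + 5·y_reactor time = 69.
This yields shadow prices y_feedstock = 4, y_reactor time = 9.
solvent B enters the basis when its profit ≥ yᵀa₃ = 4·5 + 9·5 = 65.

65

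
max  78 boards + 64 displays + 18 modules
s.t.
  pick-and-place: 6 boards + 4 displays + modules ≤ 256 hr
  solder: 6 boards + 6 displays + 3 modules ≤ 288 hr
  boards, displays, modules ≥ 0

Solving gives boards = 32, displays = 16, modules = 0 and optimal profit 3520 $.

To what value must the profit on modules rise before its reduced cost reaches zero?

25

Check each constraint at x*: pick-and-place 256/256 (tight); solder 288/288 (tight).
Dual feasibility on the basic columns requires 6·y_pick-and-place + 6·y_solder = 78, 4·y_pick-and-place + 6·y_solder = 64.
This yields shadow prices y_pick-and-place = 7, y_solder = 6.
modules enters the basis when its profit ≥ yᵀa₃ = 7·1 + 6·3 = 25.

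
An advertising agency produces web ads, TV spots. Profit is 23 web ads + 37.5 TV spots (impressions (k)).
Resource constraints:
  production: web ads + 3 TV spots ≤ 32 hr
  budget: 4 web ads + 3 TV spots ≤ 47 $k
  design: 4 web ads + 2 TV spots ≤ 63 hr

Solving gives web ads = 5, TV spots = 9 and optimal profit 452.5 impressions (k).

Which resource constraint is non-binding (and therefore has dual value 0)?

production: 32/32 (binding)
budget: 47/47 (binding)
design: 38/63 (slack 25)
By complementary slackness, a constraint with positive slack has shadow price 0 → design.

design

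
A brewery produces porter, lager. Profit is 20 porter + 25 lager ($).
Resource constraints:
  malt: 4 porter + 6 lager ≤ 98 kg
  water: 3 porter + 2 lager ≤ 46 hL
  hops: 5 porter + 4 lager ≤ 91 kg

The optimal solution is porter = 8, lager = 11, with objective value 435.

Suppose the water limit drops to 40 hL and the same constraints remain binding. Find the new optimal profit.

Binding: malt and water. Non-binding: hops (7 unused).
By complementary slackness, y = 0 for the non-binding constraint.
The binding rows give the dual system: 4·y_malt + 3·y_water = 20 and 6·y_malt + 2·y_water = 25.
→ y_malt = 3.5 and y_water = 2.
Δz = y_water·Δb = 2 × (-6) = -12, so new z* = 435 − 12 = 423.

423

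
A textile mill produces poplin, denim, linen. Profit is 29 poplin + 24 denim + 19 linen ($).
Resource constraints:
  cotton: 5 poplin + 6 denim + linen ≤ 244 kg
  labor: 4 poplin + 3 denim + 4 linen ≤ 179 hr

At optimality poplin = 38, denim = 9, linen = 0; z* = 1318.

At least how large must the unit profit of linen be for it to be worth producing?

25

Both cotton and labor are binding at x*.
From A_Bᵀ y = c: 5·y_cotton + 4·y_labor = 29; 6·y_cotton + 3·y_labor = 24.
→ y_cotton = 1 and y_labor = 6.
linen enters the basis when its profit ≥ yᵀa₃ = 1·1 + 6·4 = 25.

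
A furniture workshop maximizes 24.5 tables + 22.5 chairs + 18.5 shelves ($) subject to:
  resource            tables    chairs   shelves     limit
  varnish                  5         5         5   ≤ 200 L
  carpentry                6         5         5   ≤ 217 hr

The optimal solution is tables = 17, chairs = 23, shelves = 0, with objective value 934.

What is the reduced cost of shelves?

-4

Check each constraint at x*: varnish 200/200 (tight); carpentry 217/217 (tight).
From A_Bᵀ y = c: 5·y_varnish + 6·y_carpentry = 24.5; 5·y_varnish + 5·y_carpentry = 22.5.
Solving: y_varnish = 2.5, y_carpentry = 2.
Reduced cost of shelves: c₃ − yᵀa₃ = 18.5 − (2.5·5 + 2·5) = 18.5 − 22.5 = -4.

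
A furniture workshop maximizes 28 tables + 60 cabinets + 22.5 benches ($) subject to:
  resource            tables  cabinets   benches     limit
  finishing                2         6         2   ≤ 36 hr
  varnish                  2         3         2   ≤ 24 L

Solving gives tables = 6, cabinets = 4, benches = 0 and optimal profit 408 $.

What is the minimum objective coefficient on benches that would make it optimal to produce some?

28

Both finishing and varnish are binding at x*.
From A_Bᵀ y = c: 2·y_finishing + 2·y_varnish = 28; 6·y_finishing + 3·y_varnish = 60.
This yields shadow prices y_finishing = 6, y_varnish = 8.
benches enters the basis when its profit ≥ yᵀa₃ = 6·2 + 8·2 = 28.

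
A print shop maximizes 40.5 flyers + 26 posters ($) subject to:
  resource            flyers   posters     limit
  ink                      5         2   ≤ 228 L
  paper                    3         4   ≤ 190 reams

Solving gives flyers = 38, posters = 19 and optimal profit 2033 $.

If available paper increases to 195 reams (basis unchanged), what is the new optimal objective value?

Both ink and paper are binding at x*.
From A_Bᵀ y = c: 5·y_ink + 3·y_paper = 40.5; 2·y_ink + 4·y_paper = 26.
This yields shadow prices y_ink = 6, y_paper = 3.5.
Δz = y_paper·Δb = 3.5 × (5) = 17.5, so new z* = 2033 + 17.5 = 2050.5.

2050.5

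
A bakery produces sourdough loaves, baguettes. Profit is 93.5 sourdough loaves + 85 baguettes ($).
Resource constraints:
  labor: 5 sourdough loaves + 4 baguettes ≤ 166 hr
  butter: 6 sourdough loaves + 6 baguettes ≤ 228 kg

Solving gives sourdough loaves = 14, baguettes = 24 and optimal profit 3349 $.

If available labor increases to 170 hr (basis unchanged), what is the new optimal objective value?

3383

Both labor and butter are binding at x*.
From A_Bᵀ y = c: 5·y_labor + 6·y_butter = 93.5; 4·y_labor + 6·y_butter = 85.
This yields shadow prices y_labor = 8.5, y_butter = 8.5.
Δz = y_labor·Δb = 8.5 × (4) = 34, so new z* = 3349 + 34 = 3383.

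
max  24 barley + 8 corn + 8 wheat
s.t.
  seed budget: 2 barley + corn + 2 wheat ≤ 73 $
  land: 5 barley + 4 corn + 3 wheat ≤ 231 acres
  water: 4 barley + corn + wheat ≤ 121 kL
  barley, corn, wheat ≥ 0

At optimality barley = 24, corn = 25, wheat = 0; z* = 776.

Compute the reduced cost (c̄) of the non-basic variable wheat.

-4

Binding: seed budget and water. Non-binding: land (11 unused).
Slack constraints have shadow price 0 (complementary slackness).
The binding rows give the dual system: 2·y_seed budget + 4·y_water = 24 and 1·y_seed budget + 1·y_water = 8.
Solving: y_seed budget = 4, y_water = 4.
Reduced cost of wheat: c₃ − yᵀa₃ = 8 − (4·2 + 4·1) = 8 − 12 = -4.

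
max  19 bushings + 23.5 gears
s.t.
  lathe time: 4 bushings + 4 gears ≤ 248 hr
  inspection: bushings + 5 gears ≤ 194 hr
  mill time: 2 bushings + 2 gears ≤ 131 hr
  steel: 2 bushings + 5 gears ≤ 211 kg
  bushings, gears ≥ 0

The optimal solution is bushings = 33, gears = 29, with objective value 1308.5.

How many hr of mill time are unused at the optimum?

7

mill time used = 2·33 + 2·29 = 124; slack = 131 − 124 = 7.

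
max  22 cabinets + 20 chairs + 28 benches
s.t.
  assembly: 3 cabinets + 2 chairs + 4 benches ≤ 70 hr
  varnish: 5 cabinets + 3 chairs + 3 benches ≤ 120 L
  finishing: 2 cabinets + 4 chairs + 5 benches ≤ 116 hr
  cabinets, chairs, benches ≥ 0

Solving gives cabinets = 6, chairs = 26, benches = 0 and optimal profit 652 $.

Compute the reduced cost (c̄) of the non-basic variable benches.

Binding: assembly and finishing. Non-binding: varnish (12 unused).
Slack constraints have shadow price 0 (complementary slackness).
From A_Bᵀ y = c: 3·y_assembly + 2·y_finishing = 22; 2·y_assembly + 4·y_finishing = 20.
→ y_assembly = 6 and y_finishing = 2.
Reduced cost of benches: c₃ − yᵀa₃ = 28 − (6·4 + 2·5) = 28 − 34 = -6.

-6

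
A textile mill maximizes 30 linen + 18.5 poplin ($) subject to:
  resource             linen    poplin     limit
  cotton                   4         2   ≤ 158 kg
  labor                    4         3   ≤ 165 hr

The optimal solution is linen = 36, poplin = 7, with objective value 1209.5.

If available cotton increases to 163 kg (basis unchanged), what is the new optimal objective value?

1229.5

Check each constraint at x*: cotton 158/158 (tight); labor 165/165 (tight).
Dual feasibility on the basic columns requires 4·y_cotton + 4·y_labor = 30, 2·y_cotton + 3·y_labor = 18.5.
→ y_cotton = 4 and y_labor = 3.5.
Δz = y_cotton·Δb = 4 × (5) = 20, so new z* = 1209.5 + 20 = 1229.5.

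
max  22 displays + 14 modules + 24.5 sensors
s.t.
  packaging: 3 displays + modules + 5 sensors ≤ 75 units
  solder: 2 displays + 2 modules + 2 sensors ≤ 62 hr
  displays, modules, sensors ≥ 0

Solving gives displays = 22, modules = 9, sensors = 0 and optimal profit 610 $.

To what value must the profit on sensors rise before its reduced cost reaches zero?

At the optimum: packaging uses 75 of 75 (binding); solder uses 62 of 62 (binding).
From A_Bᵀ y = c: 3·y_packaging + 2·y_solder = 22; 1·y_packaging + 2·y_solder = 14.
→ y_packaging = 4 and y_solder = 5.
sensors enters the basis when its profit ≥ yᵀa₃ = 4·5 + 5·2 = 30.

30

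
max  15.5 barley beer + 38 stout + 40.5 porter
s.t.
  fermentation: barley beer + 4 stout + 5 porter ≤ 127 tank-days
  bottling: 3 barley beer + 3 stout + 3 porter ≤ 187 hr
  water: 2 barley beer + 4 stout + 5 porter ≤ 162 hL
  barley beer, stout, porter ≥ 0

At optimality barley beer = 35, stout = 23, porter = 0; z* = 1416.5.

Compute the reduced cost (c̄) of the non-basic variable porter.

At the optimum: fermentation uses 127 of 127 (binding); bottling uses 174 of 187 (slack = 13); water uses 162 of 162 (binding).
Since bottling is not tight, its dual is 0.
Dual feasibility on the basic columns requires 1·y_fermentation + 2·y_water = 15.5, 4·y_fermentation + 4·y_water = 38.
→ y_fermentation = 3.5 and y_water = 6.
Reduced cost of porter: c₃ − yᵀa₃ = 40.5 − (3.5·5 + 6·5) = 40.5 − 47.5 = -7.

-7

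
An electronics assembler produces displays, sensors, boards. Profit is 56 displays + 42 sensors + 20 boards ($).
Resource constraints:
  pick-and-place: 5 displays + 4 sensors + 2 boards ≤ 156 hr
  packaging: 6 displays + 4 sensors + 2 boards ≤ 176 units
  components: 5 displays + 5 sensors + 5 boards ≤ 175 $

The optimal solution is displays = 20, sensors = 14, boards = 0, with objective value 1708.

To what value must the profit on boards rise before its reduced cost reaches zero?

21

At the optimum: pick-and-place uses 156 of 156 (binding); packaging uses 176 of 176 (binding); components uses 170 of 175 (slack = 5).
Since components is not tight, its dual is 0.
The binding rows give the dual system: 5·y_pick-and-place + 6·y_packaging = 56 and 4·y_pick-and-place + 4·y_packaging = 42.
Solving: y_pick-and-place = 7, y_packaging = 3.5.
boards enters the basis when its profit ≥ yᵀa₃ = 7·2 + 3.5·2 = 21.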